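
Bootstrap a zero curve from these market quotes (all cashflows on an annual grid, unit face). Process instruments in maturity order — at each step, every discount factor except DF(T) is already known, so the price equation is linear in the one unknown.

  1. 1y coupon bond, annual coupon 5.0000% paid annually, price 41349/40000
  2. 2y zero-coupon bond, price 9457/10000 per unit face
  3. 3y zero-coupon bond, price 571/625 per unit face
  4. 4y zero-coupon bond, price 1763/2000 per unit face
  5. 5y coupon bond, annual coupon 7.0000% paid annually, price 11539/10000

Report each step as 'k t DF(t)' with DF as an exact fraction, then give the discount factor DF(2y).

step 1 [1y] bond c/1=1/20: DF=(41349/40000 − 1/20·(0))/(1+1/20) = 1969/2000 ≈ 0.984500
step 2 [2y] zero: DF = P = 9457/10000 ≈ 0.945700
step 3 [3y] zero: DF = P = 571/625 ≈ 0.913600
step 4 [4y] zero: DF = P = 1763/2000 ≈ 0.881500
step 5 [5y] bond c/1=7/100: DF=(11539/10000 − 7/100·(0.984500+0.945700+0.913600+0.881500))/(1+7/100) = 8347/10000 ≈ 0.834700

1 1 1969/2000
2 2 9457/10000
3 3 571/625
4 4 1763/2000
5 5 8347/10000
DF(2y) = 9457/10000 ≈ 0.945700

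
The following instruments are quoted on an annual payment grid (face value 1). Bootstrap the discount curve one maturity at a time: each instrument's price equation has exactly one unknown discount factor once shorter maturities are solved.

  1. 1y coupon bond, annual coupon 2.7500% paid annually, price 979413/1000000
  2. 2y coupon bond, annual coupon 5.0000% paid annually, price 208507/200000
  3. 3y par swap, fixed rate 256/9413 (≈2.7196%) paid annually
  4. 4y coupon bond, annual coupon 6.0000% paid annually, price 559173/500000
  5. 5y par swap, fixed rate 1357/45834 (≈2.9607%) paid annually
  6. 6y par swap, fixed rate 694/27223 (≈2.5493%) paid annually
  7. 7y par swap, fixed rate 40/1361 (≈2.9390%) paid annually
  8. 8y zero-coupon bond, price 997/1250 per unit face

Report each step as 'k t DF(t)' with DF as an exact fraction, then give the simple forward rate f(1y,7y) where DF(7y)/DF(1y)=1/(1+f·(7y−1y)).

step 1 [1y] bond c/1=11/400: DF=(979413/1000000 − 11/400·(0))/(1+11/400) = 2383/2500 ≈ 0.953200
step 2 [2y] bond c/1=1/20: DF=(208507/200000 − 1/20·(0.953200))/(1+1/20) = 379/400 ≈ 0.947500
step 3 [3y] swap r/1=256/9413: DF=(1 − 256/9413·(0.953200+0.947500))/(1+256/9413) = 577/625 ≈ 0.923200
step 4 [4y] bond c/1=3/50: DF=(559173/500000 − 3/50·(0.953200+0.947500+0.923200))/(1+3/50) = 1119/1250 ≈ 0.895200
step 5 [5y] swap r/1=1357/45834: DF=(1 − 1357/45834·(0.953200+0.947500+0.923200+0.895200))/(1+1357/45834) = 8643/10000 ≈ 0.864300
step 6 [6y] swap r/1=694/27223: DF=(1 − 694/27223·(0.953200+0.947500+0.923200+0.895200+0.864300))/(1+694/27223) = 2153/2500 ≈ 0.861200
step 7 [7y] swap r/1=40/1361: DF=(1 − 40/1361·(0.953200+0.947500+0.923200+0.895200+0.864300+0.861200))/(1+40/1361) = 102/125 ≈ 0.816000
step 8 [8y] zero: DF = P = 997/1250 ≈ 0.797600

1 1 2383/2500
2 2 379/400
3 3 577/625
4 4 1119/1250
5 5 8643/10000
6 6 2153/2500
7 7 102/125
8 8 997/1250
f(1y,7y) = ((2383/2500)/(102/125) − 1)/(6) = 343/12240 ≈ 2.8023%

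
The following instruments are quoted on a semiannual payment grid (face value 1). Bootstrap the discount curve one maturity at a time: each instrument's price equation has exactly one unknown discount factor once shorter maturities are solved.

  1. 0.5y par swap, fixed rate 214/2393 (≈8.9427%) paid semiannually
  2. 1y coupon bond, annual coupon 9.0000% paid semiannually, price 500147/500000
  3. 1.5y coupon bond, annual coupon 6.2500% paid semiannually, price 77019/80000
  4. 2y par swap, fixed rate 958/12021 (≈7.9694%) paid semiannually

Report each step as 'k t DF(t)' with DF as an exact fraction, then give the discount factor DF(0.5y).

step 1 [0.5y] swap r/2=107/2393: DF=(1 − 107/2393·(0))/(1+107/2393) = 2393/2500 ≈ 0.957200
step 2 [1y] bond c/2=9/200: DF=(500147/500000 − 9/200·(0.957200))/(1+9/200) = 229/250 ≈ 0.916000
step 3 [1.5y] bond c/2=1/32: DF=(77019/80000 − 1/32·(0.957200+0.916000))/(1+1/32) = 548/625 ≈ 0.876800
step 4 [2y] swap r/2=479/12021: DF=(1 − 479/12021·(0.957200+0.916000+0.876800))/(1+479/12021) = 8563/10000 ≈ 0.856300

1 1/2 2393/2500
2 1 229/250
3 3/2 548/625
4 2 8563/10000
DF(0.5y) = 2393/2500 ≈ 0.957200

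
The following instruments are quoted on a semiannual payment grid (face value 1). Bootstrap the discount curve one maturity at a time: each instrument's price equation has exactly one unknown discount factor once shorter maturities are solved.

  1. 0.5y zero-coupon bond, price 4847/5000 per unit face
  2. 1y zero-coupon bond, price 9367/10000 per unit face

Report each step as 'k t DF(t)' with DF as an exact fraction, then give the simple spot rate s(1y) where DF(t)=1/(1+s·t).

step 1 [0.5y] zero: DF = P = 4847/5000 ≈ 0.969400
step 2 [1y] zero: DF = P = 9367/10000 ≈ 0.936700

1 1/2 4847/5000
2 1 9367/10000
s(1y) = (1/(9367/10000) − 1)/(1) = 633/9367 ≈ 6.7578%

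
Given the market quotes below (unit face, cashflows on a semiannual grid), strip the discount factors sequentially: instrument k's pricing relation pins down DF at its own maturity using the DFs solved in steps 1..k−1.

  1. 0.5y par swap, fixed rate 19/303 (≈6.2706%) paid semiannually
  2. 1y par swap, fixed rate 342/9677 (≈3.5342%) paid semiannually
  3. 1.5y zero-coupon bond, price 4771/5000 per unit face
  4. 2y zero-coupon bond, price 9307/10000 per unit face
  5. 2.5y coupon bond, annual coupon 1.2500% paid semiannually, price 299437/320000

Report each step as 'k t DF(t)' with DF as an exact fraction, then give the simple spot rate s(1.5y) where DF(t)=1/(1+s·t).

1 1/2 606/625
2 1 4829/5000
3 3/2 4771/5000
4 2 9307/10000
5 5/2 4531/5000
s(1.5y) = (1/(4771/5000) − 1)/(3/2) = 458/14313 ≈ 3.1999%

step 1 [0.5y] swap r/2=19/606: DF=(1 − 19/606·(0))/(1+19/606) = 606/625 ≈ 0.969600
step 2 [1y] swap r/2=171/9677: DF=(1 − 171/9677·(0.969600))/(1+171/9677) = 4829/5000 ≈ 0.965800
step 3 [1.5y] zero: DF = P = 4771/5000 ≈ 0.954200
step 4 [2y] zero: DF = P = 9307/10000 ≈ 0.930700
step 5 [2.5y] bond c/2=1/160: DF=(299437/320000 − 1/160·(0.969600+0.965800+0.954200+0.930700))/(1+1/160) = 4531/5000 ≈ 0.906200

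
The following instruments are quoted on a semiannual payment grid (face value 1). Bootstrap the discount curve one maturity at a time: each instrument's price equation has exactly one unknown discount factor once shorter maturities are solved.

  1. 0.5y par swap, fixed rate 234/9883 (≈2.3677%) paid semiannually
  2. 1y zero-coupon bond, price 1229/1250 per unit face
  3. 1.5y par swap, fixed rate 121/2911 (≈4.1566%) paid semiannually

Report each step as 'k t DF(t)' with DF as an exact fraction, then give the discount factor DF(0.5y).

step 1 [0.5y] swap r/2=117/9883: DF=(1 − 117/9883·(0))/(1+117/9883) = 9883/10000 ≈ 0.988300
step 2 [1y] zero: DF = P = 1229/1250 ≈ 0.983200
step 3 [1.5y] swap r/2=121/5822: DF=(1 − 121/5822·(0.988300+0.983200))/(1+121/5822) = 1879/2000 ≈ 0.939500

1 1/2 9883/10000
2 1 1229/1250
3 3/2 1879/2000
DF(0.5y) = 9883/10000 ≈ 0.988300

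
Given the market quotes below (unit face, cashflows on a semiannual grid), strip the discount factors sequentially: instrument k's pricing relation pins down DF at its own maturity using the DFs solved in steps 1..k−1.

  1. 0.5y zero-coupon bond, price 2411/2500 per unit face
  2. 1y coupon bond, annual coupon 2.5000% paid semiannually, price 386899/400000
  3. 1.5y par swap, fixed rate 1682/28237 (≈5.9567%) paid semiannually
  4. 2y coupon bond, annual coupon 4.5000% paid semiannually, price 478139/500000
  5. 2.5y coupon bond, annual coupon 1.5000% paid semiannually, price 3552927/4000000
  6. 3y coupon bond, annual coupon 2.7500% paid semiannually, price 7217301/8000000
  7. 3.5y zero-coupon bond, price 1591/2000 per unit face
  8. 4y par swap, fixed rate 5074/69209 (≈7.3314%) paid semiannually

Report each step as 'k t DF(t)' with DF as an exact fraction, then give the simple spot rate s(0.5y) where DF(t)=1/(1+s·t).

step 1 [0.5y] zero: DF = P = 2411/2500 ≈ 0.964400
step 2 [1y] bond c/2=1/80: DF=(386899/400000 − 1/80·(0.964400))/(1+1/80) = 4717/5000 ≈ 0.943400
step 3 [1.5y] swap r/2=841/28237: DF=(1 − 841/28237·(0.964400+0.943400))/(1+841/28237) = 9159/10000 ≈ 0.915900
step 4 [2y] bond c/2=9/400: DF=(478139/500000 − 9/400·(0.964400+0.943400+0.915900))/(1+9/400) = 8731/10000 ≈ 0.873100
step 5 [2.5y] bond c/2=3/400: DF=(3552927/4000000 − 3/400·(0.964400+0.943400+0.915900+0.873100))/(1+3/400) = 8541/10000 ≈ 0.854100
step 6 [3y] bond c/2=11/800: DF=(7217301/8000000 − 11/800·(0.964400+0.943400+0.915900+0.873100+0.854100))/(1+11/800) = 4141/5000 ≈ 0.828200
step 7 [3.5y] zero: DF = P = 1591/2000 ≈ 0.795500
step 8 [4y] swap r/2=2537/69209: DF=(1 − 2537/69209·(0.964400+0.943400+0.915900+0.873100+0.854100+0.828200+0.795500))/(1+2537/69209) = 7463/10000 ≈ 0.746300

1 1/2 2411/2500
2 1 4717/5000
3 3/2 9159/10000
4 2 8731/10000
5 5/2 8541/10000
6 3 4141/5000
7 7/2 1591/2000
8 4 7463/10000
s(0.5y) = (1/(2411/2500) − 1)/(1/2) = 178/2411 ≈ 7.3828%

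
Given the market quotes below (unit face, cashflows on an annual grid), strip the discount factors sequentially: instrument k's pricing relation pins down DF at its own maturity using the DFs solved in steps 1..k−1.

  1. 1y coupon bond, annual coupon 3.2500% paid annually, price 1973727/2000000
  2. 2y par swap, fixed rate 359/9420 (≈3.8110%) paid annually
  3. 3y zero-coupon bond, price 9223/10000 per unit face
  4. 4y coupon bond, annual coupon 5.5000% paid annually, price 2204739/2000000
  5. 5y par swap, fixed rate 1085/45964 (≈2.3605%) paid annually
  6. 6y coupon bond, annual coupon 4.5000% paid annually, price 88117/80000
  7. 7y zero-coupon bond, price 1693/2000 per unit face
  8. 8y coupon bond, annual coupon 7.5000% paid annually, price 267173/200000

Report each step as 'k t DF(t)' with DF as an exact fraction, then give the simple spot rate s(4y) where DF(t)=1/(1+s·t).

1 1 4779/5000
2 2 4641/5000
3 3 9223/10000
4 4 4493/5000
5 5 1783/2000
6 6 8561/10000
7 7 1693/2000
8 8 502/625
s(4y) = (1/(4493/5000) − 1)/(4) = 507/17972 ≈ 2.8211%

step 1 [1y] bond c/1=13/400: DF=(1973727/2000000 − 13/400·(0))/(1+13/400) = 4779/5000 ≈ 0.955800
step 2 [2y] swap r/1=359/9420: DF=(1 − 359/9420·(0.955800))/(1+359/9420) = 4641/5000 ≈ 0.928200
step 3 [3y] zero: DF = P = 9223/10000 ≈ 0.922300
step 4 [4y] bond c/1=11/200: DF=(2204739/2000000 − 11/200·(0.955800+0.928200+0.922300))/(1+11/200) = 4493/5000 ≈ 0.898600
step 5 [5y] swap r/1=1085/45964: DF=(1 − 1085/45964·(0.955800+0.928200+0.922300+0.898600))/(1+1085/45964) = 1783/2000 ≈ 0.891500
step 6 [6y] bond c/1=9/200: DF=(88117/80000 − 9/200·(0.955800+0.928200+0.922300+0.898600+0.891500))/(1+9/200) = 8561/10000 ≈ 0.856100
step 7 [7y] zero: DF = P = 1693/2000 ≈ 0.846500
step 8 [8y] bond c/1=3/40: DF=(267173/200000 − 3/40·(0.955800+0.928200+0.922300+0.898600+0.891500+0.856100+0.846500))/(1+3/40) = 502/625 ≈ 0.803200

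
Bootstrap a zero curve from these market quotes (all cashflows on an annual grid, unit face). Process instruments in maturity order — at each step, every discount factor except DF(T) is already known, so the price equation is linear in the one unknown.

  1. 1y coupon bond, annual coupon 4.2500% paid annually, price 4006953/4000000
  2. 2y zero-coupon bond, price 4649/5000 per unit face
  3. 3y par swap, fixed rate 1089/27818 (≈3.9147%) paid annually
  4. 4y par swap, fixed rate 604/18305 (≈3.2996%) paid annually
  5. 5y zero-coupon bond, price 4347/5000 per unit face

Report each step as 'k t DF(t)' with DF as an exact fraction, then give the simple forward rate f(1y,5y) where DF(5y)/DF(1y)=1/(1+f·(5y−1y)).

step 1 [1y] bond c/1=17/400: DF=(4006953/4000000 − 17/400·(0))/(1+17/400) = 9609/10000 ≈ 0.960900
step 2 [2y] zero: DF = P = 4649/5000 ≈ 0.929800
step 3 [3y] swap r/1=1089/27818: DF=(1 − 1089/27818·(0.960900+0.929800))/(1+1089/27818) = 8911/10000 ≈ 0.891100
step 4 [4y] swap r/1=604/18305: DF=(1 − 604/18305·(0.960900+0.929800+0.891100))/(1+604/18305) = 1099/1250 ≈ 0.879200
step 5 [5y] zero: DF = P = 4347/5000 ≈ 0.869400

1 1 9609/10000
2 2 4649/5000
3 3 8911/10000
4 4 1099/1250
5 5 4347/5000
f(1y,5y) = ((9609/10000)/(4347/5000) − 1)/(4) = 305/11592 ≈ 2.6311%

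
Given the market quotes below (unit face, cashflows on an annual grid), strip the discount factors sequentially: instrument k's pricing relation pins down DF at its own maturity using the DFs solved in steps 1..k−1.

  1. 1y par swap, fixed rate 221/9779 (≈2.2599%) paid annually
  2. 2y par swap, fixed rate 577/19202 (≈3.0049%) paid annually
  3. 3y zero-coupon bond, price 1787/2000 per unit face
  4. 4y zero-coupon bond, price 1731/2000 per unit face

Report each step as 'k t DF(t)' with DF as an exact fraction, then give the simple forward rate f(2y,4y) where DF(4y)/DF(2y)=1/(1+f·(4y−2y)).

1 1 9779/10000
2 2 9423/10000
3 3 1787/2000
4 4 1731/2000
f(2y,4y) = ((9423/10000)/(1731/2000) − 1)/(2) = 128/2885 ≈ 4.4367%

step 1 [1y] swap r/1=221/9779: DF=(1 − 221/9779·(0))/(1+221/9779) = 9779/10000 ≈ 0.977900
step 2 [2y] swap r/1=577/19202: DF=(1 − 577/19202·(0.977900))/(1+577/19202) = 9423/10000 ≈ 0.942300
step 3 [3y] zero: DF = P = 1787/2000 ≈ 0.893500
step 4 [4y] zero: DF = P = 1731/2000 ≈ 0.865500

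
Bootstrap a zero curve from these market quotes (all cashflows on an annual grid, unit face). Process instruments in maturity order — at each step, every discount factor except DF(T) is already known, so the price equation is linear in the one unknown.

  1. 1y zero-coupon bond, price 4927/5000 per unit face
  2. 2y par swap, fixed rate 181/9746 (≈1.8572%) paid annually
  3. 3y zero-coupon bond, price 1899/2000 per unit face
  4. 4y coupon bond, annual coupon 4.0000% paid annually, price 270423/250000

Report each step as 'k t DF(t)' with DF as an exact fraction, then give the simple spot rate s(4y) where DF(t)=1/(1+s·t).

step 1 [1y] zero: DF = P = 4927/5000 ≈ 0.985400
step 2 [2y] swap r/1=181/9746: DF=(1 − 181/9746·(0.985400))/(1+181/9746) = 4819/5000 ≈ 0.963800
step 3 [3y] zero: DF = P = 1899/2000 ≈ 0.949500
step 4 [4y] bond c/1=1/25: DF=(270423/250000 − 1/25·(0.985400+0.963800+0.949500))/(1+1/25) = 4643/5000 ≈ 0.928600

1 1 4927/5000
2 2 4819/5000
3 3 1899/2000
4 4 4643/5000
s(4y) = (1/(4643/5000) − 1)/(4) = 357/18572 ≈ 1.9222%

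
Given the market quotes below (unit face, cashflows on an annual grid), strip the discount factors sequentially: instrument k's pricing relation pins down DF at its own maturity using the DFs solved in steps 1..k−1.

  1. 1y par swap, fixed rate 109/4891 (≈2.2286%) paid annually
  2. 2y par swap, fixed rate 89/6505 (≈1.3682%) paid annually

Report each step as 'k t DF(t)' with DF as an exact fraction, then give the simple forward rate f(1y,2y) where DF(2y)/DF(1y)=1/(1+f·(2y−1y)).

1 1 4891/5000
2 2 9733/10000
f(1y,2y) = ((4891/5000)/(9733/10000) − 1)/(1) = 49/9733 ≈ 0.5034%

step 1 [1y] swap r/1=109/4891: DF=(1 − 109/4891·(0))/(1+109/4891) = 4891/5000 ≈ 0.978200
step 2 [2y] swap r/1=89/6505: DF=(1 − 89/6505·(0.978200))/(1+89/6505) = 9733/10000 ≈ 0.973300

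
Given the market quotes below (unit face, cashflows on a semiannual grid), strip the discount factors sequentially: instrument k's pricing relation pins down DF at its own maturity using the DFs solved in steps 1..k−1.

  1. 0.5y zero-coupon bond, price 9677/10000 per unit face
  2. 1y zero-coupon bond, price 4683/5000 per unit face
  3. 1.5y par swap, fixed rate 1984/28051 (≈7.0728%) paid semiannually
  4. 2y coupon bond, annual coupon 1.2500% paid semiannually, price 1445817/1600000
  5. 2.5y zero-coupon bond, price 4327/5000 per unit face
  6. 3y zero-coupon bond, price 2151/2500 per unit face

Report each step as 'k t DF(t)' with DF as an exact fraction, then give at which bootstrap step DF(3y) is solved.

step 1 [0.5y] zero: DF = P = 9677/10000 ≈ 0.967700
step 2 [1y] zero: DF = P = 4683/5000 ≈ 0.936600
step 3 [1.5y] swap r/2=992/28051: DF=(1 − 992/28051·(0.967700+0.936600))/(1+992/28051) = 563/625 ≈ 0.900800
step 4 [2y] bond c/2=1/160: DF=(1445817/1600000 − 1/160·(0.967700+0.936600+0.900800))/(1+1/160) = 4403/5000 ≈ 0.880600
step 5 [2.5y] zero: DF = P = 4327/5000 ≈ 0.865400
step 6 [3y] zero: DF = P = 2151/2500 ≈ 0.860400

1 1/2 9677/10000
2 1 4683/5000
3 3/2 563/625
4 2 4403/5000
5 5/2 4327/5000
6 3 2151/2500
DF(3y) is solved at step 6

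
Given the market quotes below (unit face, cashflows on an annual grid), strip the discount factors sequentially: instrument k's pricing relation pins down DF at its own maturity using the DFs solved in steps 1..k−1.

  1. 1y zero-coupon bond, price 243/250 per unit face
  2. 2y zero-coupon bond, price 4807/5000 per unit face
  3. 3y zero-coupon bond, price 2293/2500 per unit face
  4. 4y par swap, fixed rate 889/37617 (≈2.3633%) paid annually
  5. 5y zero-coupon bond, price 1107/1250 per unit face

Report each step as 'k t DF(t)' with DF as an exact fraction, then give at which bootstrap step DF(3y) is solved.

step 1 [1y] zero: DF = P = 243/250 ≈ 0.972000
step 2 [2y] zero: DF = P = 4807/5000 ≈ 0.961400
step 3 [3y] zero: DF = P = 2293/2500 ≈ 0.917200
step 4 [4y] swap r/1=889/37617: DF=(1 − 889/37617·(0.972000+0.961400+0.917200))/(1+889/37617) = 9111/10000 ≈ 0.911100
step 5 [5y] zero: DF = P = 1107/1250 ≈ 0.885600

1 1 243/250
2 2 4807/5000
3 3 2293/2500
4 4 9111/10000
5 5 1107/1250
DF(3y) is solved at step 3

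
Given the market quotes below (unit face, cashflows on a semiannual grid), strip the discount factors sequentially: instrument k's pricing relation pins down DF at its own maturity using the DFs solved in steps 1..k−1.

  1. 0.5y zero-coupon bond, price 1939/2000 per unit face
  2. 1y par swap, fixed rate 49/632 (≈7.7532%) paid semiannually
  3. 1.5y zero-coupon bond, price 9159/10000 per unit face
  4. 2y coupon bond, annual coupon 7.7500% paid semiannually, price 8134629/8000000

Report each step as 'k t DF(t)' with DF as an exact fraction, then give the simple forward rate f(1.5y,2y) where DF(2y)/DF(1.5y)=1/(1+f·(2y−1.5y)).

step 1 [0.5y] zero: DF = P = 1939/2000 ≈ 0.969500
step 2 [1y] swap r/2=49/1264: DF=(1 − 49/1264·(0.969500))/(1+49/1264) = 1853/2000 ≈ 0.926500
step 3 [1.5y] zero: DF = P = 9159/10000 ≈ 0.915900
step 4 [2y] bond c/2=31/800: DF=(8134629/8000000 − 31/800·(0.969500+0.926500+0.915900))/(1+31/800) = 437/500 ≈ 0.874000

1 1/2 1939/2000
2 1 1853/2000
3 3/2 9159/10000
4 2 437/500
f(1.5y,2y) = ((9159/10000)/(437/500) − 1)/(1/2) = 419/4370 ≈ 9.5881%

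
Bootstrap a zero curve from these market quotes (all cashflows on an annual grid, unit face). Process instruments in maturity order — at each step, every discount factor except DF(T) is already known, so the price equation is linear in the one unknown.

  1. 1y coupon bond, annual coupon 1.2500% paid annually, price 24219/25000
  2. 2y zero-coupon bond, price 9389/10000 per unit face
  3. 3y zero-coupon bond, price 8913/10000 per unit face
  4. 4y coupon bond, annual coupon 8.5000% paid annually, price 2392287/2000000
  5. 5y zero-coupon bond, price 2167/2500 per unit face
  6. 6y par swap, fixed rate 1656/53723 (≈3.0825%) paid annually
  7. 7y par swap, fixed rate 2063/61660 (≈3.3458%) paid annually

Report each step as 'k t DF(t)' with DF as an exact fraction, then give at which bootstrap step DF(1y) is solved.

1 1 598/625
2 2 9389/10000
3 3 8913/10000
4 4 8841/10000
5 5 2167/2500
6 6 1043/1250
7 7 7937/10000
DF(1y) is solved at step 1

step 1 [1y] bond c/1=1/80: DF=(24219/25000 − 1/80·(0))/(1+1/80) = 598/625 ≈ 0.956800
step 2 [2y] zero: DF = P = 9389/10000 ≈ 0.938900
step 3 [3y] zero: DF = P = 8913/10000 ≈ 0.891300
step 4 [4y] bond c/1=17/200: DF=(2392287/2000000 − 17/200·(0.956800+0.938900+0.891300))/(1+17/200) = 8841/10000 ≈ 0.884100
step 5 [5y] zero: DF = P = 2167/2500 ≈ 0.866800
step 6 [6y] swap r/1=1656/53723: DF=(1 − 1656/53723·(0.956800+0.938900+0.891300+0.884100+0.866800))/(1+1656/53723) = 1043/1250 ≈ 0.834400
step 7 [7y] swap r/1=2063/61660: DF=(1 − 2063/61660·(0.956800+0.938900+0.891300+0.884100+0.866800+0.834400))/(1+2063/61660) = 7937/10000 ≈ 0.793700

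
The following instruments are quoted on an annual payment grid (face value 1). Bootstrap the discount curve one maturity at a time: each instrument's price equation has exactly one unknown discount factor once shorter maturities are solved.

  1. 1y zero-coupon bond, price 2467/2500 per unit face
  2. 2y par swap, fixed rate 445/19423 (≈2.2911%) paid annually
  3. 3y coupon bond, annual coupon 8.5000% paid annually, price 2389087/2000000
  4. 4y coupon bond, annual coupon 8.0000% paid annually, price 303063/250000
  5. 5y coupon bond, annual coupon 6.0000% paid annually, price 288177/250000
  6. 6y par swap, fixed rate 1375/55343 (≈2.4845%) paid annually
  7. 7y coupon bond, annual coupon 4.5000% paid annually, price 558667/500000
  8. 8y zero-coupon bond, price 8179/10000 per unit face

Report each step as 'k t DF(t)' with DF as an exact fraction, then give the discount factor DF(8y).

1 1 2467/2500
2 2 1911/2000
3 3 593/625
4 4 9083/10000
5 5 2181/2500
6 6 69/80
7 7 8309/10000
8 8 8179/10000
DF(8y) = 8179/10000 ≈ 0.817900

step 1 [1y] zero: DF = P = 2467/2500 ≈ 0.986800
step 2 [2y] swap r/1=445/19423: DF=(1 − 445/19423·(0.986800))/(1+445/19423) = 1911/2000 ≈ 0.955500
step 3 [3y] bond c/1=17/200: DF=(2389087/2000000 − 17/200·(0.986800+0.955500))/(1+17/200) = 593/625 ≈ 0.948800
step 4 [4y] bond c/1=2/25: DF=(303063/250000 − 2/25·(0.986800+0.955500+0.948800))/(1+2/25) = 9083/10000 ≈ 0.908300
step 5 [5y] bond c/1=3/50: DF=(288177/250000 − 3/50·(0.986800+0.955500+0.948800+0.908300))/(1+3/50) = 2181/2500 ≈ 0.872400
step 6 [6y] swap r/1=1375/55343: DF=(1 − 1375/55343·(0.986800+0.955500+0.948800+0.908300+0.872400))/(1+1375/55343) = 69/80 ≈ 0.862500
step 7 [7y] bond c/1=9/200: DF=(558667/500000 − 9/200·(0.986800+0.955500+0.948800+0.908300+0.872400+0.862500))/(1+9/200) = 8309/10000 ≈ 0.830900
step 8 [8y] zero: DF = P = 8179/10000 ≈ 0.817900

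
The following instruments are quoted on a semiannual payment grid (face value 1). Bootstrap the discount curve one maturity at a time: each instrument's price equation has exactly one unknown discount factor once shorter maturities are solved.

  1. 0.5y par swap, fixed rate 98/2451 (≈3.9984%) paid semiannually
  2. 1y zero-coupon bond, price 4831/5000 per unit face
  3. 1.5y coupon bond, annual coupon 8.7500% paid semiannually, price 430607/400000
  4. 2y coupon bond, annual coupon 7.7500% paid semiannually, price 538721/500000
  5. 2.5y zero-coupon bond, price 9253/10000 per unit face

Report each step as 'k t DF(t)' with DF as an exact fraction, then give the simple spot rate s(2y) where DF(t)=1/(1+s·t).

step 1 [0.5y] swap r/2=49/2451: DF=(1 − 49/2451·(0))/(1+49/2451) = 2451/2500 ≈ 0.980400
step 2 [1y] zero: DF = P = 4831/5000 ≈ 0.966200
step 3 [1.5y] bond c/2=7/160: DF=(430607/400000 − 7/160·(0.980400+0.966200))/(1+7/160) = 4749/5000 ≈ 0.949800
step 4 [2y] bond c/2=31/800: DF=(538721/500000 − 31/800·(0.980400+0.966200+0.949800))/(1+31/800) = 2323/2500 ≈ 0.929200
step 5 [2.5y] zero: DF = P = 9253/10000 ≈ 0.925300

1 1/2 2451/2500
2 1 4831/5000
3 3/2 4749/5000
4 2 2323/2500
5 5/2 9253/10000
s(2y) = (1/(2323/2500) − 1)/(2) = 177/4646 ≈ 3.8097%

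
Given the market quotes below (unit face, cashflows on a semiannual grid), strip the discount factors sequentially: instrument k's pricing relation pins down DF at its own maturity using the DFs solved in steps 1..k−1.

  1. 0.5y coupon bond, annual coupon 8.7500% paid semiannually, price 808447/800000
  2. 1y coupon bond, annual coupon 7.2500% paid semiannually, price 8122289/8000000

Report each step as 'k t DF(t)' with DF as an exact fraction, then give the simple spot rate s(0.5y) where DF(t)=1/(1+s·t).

1 1/2 4841/5000
2 1 9459/10000
s(0.5y) = (1/(4841/5000) − 1)/(1/2) = 318/4841 ≈ 6.5689%

step 1 [0.5y] bond c/2=7/160: DF=(808447/800000 − 7/160·(0))/(1+7/160) = 4841/5000 ≈ 0.968200
step 2 [1y] bond c/2=29/800: DF=(8122289/8000000 − 29/800·(0.968200))/(1+29/800) = 9459/10000 ≈ 0.945900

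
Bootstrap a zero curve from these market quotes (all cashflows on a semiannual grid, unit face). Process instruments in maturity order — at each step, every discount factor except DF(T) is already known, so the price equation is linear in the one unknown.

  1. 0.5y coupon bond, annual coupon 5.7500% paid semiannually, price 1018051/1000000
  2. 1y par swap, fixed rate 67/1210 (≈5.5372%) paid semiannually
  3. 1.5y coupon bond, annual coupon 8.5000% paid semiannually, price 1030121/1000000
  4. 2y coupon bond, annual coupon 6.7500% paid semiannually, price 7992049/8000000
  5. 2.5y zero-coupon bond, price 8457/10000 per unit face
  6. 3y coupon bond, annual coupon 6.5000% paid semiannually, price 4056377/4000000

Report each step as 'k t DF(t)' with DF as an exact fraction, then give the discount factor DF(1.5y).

1 1/2 1237/1250
2 1 1183/1250
3 3/2 2273/2500
4 2 1747/2000
5 5/2 8457/10000
6 3 1677/2000
DF(1.5y) = 2273/2500 ≈ 0.909200

step 1 [0.5y] bond c/2=23/800: DF=(1018051/1000000 − 23/800·(0))/(1+23/800) = 1237/1250 ≈ 0.989600
step 2 [1y] swap r/2=67/2420: DF=(1 − 67/2420·(0.989600))/(1+67/2420) = 1183/1250 ≈ 0.946400
step 3 [1.5y] bond c/2=17/400: DF=(1030121/1000000 − 17/400·(0.989600+0.946400))/(1+17/400) = 2273/2500 ≈ 0.909200
step 4 [2y] bond c/2=27/800: DF=(7992049/8000000 − 27/800·(0.989600+0.946400+0.909200))/(1+27/800) = 1747/2000 ≈ 0.873500
step 5 [2.5y] zero: DF = P = 8457/10000 ≈ 0.845700
step 6 [3y] bond c/2=13/400: DF=(4056377/4000000 − 13/400·(0.989600+0.946400+0.909200+0.873500+0.845700))/(1+13/400) = 1677/2000 ≈ 0.838500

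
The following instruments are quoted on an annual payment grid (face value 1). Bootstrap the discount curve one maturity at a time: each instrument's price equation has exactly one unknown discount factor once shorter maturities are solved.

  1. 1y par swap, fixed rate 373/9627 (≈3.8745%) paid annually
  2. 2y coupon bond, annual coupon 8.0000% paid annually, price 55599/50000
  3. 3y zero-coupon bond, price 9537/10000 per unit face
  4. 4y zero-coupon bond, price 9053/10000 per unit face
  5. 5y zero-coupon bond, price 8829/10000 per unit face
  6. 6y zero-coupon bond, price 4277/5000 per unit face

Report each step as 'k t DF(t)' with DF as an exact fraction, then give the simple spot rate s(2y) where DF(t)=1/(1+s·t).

step 1 [1y] swap r/1=373/9627: DF=(1 − 373/9627·(0))/(1+373/9627) = 9627/10000 ≈ 0.962700
step 2 [2y] bond c/1=2/25: DF=(55599/50000 − 2/25·(0.962700))/(1+2/25) = 9583/10000 ≈ 0.958300
step 3 [3y] zero: DF = P = 9537/10000 ≈ 0.953700
step 4 [4y] zero: DF = P = 9053/10000 ≈ 0.905300
step 5 [5y] zero: DF = P = 8829/10000 ≈ 0.882900
step 6 [6y] zero: DF = P = 4277/5000 ≈ 0.855400

1 1 9627/10000
2 2 9583/10000
3 3 9537/10000
4 4 9053/10000
5 5 8829/10000
6 6 4277/5000
s(2y) = (1/(9583/10000) − 1)/(2) = 417/19166 ≈ 2.1757%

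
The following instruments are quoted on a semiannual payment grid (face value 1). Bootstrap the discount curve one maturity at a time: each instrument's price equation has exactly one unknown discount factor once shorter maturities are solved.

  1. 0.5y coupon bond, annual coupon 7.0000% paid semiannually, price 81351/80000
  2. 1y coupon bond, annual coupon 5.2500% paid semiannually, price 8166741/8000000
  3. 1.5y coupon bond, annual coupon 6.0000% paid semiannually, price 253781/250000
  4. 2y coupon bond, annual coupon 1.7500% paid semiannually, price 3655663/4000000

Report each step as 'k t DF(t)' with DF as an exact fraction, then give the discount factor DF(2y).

1 1/2 393/400
2 1 606/625
3 3/2 9287/10000
4 2 881/1000
DF(2y) = 881/1000 ≈ 0.881000

step 1 [0.5y] bond c/2=7/200: DF=(81351/80000 − 7/200·(0))/(1+7/200) = 393/400 ≈ 0.982500
step 2 [1y] bond c/2=21/800: DF=(8166741/8000000 − 21/800·(0.982500))/(1+21/800) = 606/625 ≈ 0.969600
step 3 [1.5y] bond c/2=3/100: DF=(253781/250000 − 3/100·(0.982500+0.969600))/(1+3/100) = 9287/10000 ≈ 0.928700
step 4 [2y] bond c/2=7/800: DF=(3655663/4000000 − 7/800·(0.982500+0.969600+0.928700))/(1+7/800) = 881/1000 ≈ 0.881000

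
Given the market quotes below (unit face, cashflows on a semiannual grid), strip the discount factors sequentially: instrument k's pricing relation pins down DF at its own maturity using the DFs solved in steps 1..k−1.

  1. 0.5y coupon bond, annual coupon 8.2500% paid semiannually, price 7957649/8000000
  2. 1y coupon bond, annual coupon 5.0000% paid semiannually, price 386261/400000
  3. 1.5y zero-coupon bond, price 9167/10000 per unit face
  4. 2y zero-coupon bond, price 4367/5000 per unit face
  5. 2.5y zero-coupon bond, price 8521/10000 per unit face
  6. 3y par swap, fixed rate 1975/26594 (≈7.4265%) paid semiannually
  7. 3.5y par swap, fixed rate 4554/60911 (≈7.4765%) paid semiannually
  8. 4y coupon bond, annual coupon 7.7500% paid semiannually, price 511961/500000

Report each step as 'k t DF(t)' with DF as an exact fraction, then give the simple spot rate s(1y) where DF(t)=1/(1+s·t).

step 1 [0.5y] bond c/2=33/800: DF=(7957649/8000000 − 33/800·(0))/(1+33/800) = 9553/10000 ≈ 0.955300
step 2 [1y] bond c/2=1/40: DF=(386261/400000 − 1/40·(0.955300))/(1+1/40) = 2297/2500 ≈ 0.918800
step 3 [1.5y] zero: DF = P = 9167/10000 ≈ 0.916700
step 4 [2y] zero: DF = P = 4367/5000 ≈ 0.873400
step 5 [2.5y] zero: DF = P = 8521/10000 ≈ 0.852100
step 6 [3y] swap r/2=1975/53188: DF=(1 − 1975/53188·(0.955300+0.918800+0.916700+0.873400+0.852100))/(1+1975/53188) = 321/400 ≈ 0.802500
step 7 [3.5y] swap r/2=2277/60911: DF=(1 − 2277/60911·(0.955300+0.918800+0.916700+0.873400+0.852100+0.802500))/(1+2277/60911) = 7723/10000 ≈ 0.772300
step 8 [4y] bond c/2=31/800: DF=(511961/500000 − 31/800·(0.955300+0.918800+0.916700+0.873400+0.852100+0.802500+0.772300))/(1+31/800) = 1517/2000 ≈ 0.758500

1 1/2 9553/10000
2 1 2297/2500
3 3/2 9167/10000
4 2 4367/5000
5 5/2 8521/10000
6 3 321/400
7 7/2 7723/10000
8 4 1517/2000
s(1y) = (1/(2297/2500) − 1)/(1) = 203/2297 ≈ 8.8376%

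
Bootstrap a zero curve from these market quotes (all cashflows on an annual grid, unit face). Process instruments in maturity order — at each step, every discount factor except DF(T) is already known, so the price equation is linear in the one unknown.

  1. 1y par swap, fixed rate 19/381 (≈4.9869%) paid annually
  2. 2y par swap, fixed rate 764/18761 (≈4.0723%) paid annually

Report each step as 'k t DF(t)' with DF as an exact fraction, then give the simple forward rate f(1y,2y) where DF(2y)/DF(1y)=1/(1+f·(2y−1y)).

1 1 381/400
2 2 2309/2500
f(1y,2y) = ((381/400)/(2309/2500) − 1)/(1) = 289/9236 ≈ 3.1291%

step 1 [1y] swap r/1=19/381: DF=(1 − 19/381·(0))/(1+19/381) = 381/400 ≈ 0.952500
step 2 [2y] swap r/1=764/18761: DF=(1 − 764/18761·(0.952500))/(1+764/18761) = 2309/2500 ≈ 0.923600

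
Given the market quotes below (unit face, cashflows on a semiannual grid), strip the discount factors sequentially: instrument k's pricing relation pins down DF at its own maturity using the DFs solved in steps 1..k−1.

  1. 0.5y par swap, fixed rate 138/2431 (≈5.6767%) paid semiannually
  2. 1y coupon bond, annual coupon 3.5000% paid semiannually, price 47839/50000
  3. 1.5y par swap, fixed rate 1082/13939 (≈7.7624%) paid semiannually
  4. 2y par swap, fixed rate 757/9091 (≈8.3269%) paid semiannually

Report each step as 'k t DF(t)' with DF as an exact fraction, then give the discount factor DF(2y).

1 1/2 2431/2500
2 1 2309/2500
3 3/2 4459/5000
4 2 4243/5000
DF(2y) = 4243/5000 ≈ 0.848600

step 1 [0.5y] swap r/2=69/2431: DF=(1 − 69/2431·(0))/(1+69/2431) = 2431/2500 ≈ 0.972400
step 2 [1y] bond c/2=7/400: DF=(47839/50000 − 7/400·(0.972400))/(1+7/400) = 2309/2500 ≈ 0.923600
step 3 [1.5y] swap r/2=541/13939: DF=(1 − 541/13939·(0.972400+0.923600))/(1+541/13939) = 4459/5000 ≈ 0.891800
step 4 [2y] swap r/2=757/18182: DF=(1 − 757/18182·(0.972400+0.923600+0.891800))/(1+757/18182) = 4243/5000 ≈ 0.848600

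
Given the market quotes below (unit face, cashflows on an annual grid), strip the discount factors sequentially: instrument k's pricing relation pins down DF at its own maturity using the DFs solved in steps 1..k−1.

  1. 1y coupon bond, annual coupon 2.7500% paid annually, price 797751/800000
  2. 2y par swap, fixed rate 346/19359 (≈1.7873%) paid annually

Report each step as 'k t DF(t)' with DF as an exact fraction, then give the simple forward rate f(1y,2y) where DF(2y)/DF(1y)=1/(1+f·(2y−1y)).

1 1 1941/2000
2 2 4827/5000
f(1y,2y) = ((1941/2000)/(4827/5000) − 1)/(1) = 17/3218 ≈ 0.5283%

step 1 [1y] bond c/1=11/400: DF=(797751/800000 − 11/400·(0))/(1+11/400) = 1941/2000 ≈ 0.970500
step 2 [2y] swap r/1=346/19359: DF=(1 − 346/19359·(0.970500))/(1+346/19359) = 4827/5000 ≈ 0.965400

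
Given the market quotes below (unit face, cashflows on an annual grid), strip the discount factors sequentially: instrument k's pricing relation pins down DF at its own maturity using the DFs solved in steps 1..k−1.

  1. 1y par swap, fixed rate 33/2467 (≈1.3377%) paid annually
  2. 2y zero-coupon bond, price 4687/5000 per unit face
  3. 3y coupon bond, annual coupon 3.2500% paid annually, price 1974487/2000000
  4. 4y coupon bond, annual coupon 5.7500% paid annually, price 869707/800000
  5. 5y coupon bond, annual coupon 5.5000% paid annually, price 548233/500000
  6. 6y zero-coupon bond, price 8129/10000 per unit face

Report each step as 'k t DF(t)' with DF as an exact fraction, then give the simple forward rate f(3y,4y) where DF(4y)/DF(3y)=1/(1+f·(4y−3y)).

step 1 [1y] swap r/1=33/2467: DF=(1 − 33/2467·(0))/(1+33/2467) = 2467/2500 ≈ 0.986800
step 2 [2y] zero: DF = P = 4687/5000 ≈ 0.937400
step 3 [3y] bond c/1=13/400: DF=(1974487/2000000 − 13/400·(0.986800+0.937400))/(1+13/400) = 2239/2500 ≈ 0.895600
step 4 [4y] bond c/1=23/400: DF=(869707/800000 − 23/400·(0.986800+0.937400+0.895600))/(1+23/400) = 8747/10000 ≈ 0.874700
step 5 [5y] bond c/1=11/200: DF=(548233/500000 − 11/200·(0.986800+0.937400+0.895600+0.874700))/(1+11/200) = 8467/10000 ≈ 0.846700
step 6 [6y] zero: DF = P = 8129/10000 ≈ 0.812900

1 1 2467/2500
2 2 4687/5000
3 3 2239/2500
4 4 8747/10000
5 5 8467/10000
6 6 8129/10000
f(3y,4y) = ((2239/2500)/(8747/10000) − 1)/(1) = 209/8747 ≈ 2.3894%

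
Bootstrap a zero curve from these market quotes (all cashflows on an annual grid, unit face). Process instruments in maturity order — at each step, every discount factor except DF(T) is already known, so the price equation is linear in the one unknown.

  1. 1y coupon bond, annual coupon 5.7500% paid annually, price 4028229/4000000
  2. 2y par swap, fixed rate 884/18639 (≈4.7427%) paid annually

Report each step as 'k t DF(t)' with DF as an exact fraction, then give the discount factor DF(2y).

step 1 [1y] bond c/1=23/400: DF=(4028229/4000000 − 23/400·(0))/(1+23/400) = 9523/10000 ≈ 0.952300
step 2 [2y] swap r/1=884/18639: DF=(1 − 884/18639·(0.952300))/(1+884/18639) = 2279/2500 ≈ 0.911600

1 1 9523/10000
2 2 2279/2500
DF(2y) = 2279/2500 ≈ 0.911600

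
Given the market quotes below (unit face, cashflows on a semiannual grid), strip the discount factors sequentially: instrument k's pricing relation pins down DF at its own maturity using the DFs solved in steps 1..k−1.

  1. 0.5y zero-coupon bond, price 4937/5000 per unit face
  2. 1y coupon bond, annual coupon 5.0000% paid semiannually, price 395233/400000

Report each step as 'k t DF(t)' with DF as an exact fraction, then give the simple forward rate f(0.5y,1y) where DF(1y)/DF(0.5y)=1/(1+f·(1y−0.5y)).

1 1/2 4937/5000
2 1 9399/10000
f(0.5y,1y) = ((4937/5000)/(9399/10000) − 1)/(1/2) = 950/9399 ≈ 10.1075%

step 1 [0.5y] zero: DF = P = 4937/5000 ≈ 0.987400
step 2 [1y] bond c/2=1/40: DF=(395233/400000 − 1/40·(0.987400))/(1+1/40) = 9399/10000 ≈ 0.939900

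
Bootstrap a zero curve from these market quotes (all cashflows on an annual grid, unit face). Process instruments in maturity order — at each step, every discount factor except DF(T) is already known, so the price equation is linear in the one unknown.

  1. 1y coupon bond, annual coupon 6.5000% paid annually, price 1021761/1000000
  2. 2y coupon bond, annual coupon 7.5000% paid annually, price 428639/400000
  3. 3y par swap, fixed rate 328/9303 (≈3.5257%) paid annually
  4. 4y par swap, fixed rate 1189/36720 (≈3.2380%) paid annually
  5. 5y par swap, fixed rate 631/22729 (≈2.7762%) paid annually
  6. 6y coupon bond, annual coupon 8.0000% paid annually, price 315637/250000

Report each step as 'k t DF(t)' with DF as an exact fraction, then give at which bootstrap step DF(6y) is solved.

step 1 [1y] bond c/1=13/200: DF=(1021761/1000000 − 13/200·(0))/(1+13/200) = 4797/5000 ≈ 0.959400
step 2 [2y] bond c/1=3/40: DF=(428639/400000 − 3/40·(0.959400))/(1+3/40) = 9299/10000 ≈ 0.929900
step 3 [3y] swap r/1=328/9303: DF=(1 − 328/9303·(0.959400+0.929900))/(1+328/9303) = 1127/1250 ≈ 0.901600
step 4 [4y] swap r/1=1189/36720: DF=(1 − 1189/36720·(0.959400+0.929900+0.901600))/(1+1189/36720) = 8811/10000 ≈ 0.881100
step 5 [5y] swap r/1=631/22729: DF=(1 − 631/22729·(0.959400+0.929900+0.901600+0.881100))/(1+631/22729) = 4369/5000 ≈ 0.873800
step 6 [6y] bond c/1=2/25: DF=(315637/250000 − 2/25·(0.959400+0.929900+0.901600+0.881100+0.873800))/(1+2/25) = 8323/10000 ≈ 0.832300

1 1 4797/5000
2 2 9299/10000
3 3 1127/1250
4 4 8811/10000
5 5 4369/5000
6 6 8323/10000
DF(6y) is solved at step 6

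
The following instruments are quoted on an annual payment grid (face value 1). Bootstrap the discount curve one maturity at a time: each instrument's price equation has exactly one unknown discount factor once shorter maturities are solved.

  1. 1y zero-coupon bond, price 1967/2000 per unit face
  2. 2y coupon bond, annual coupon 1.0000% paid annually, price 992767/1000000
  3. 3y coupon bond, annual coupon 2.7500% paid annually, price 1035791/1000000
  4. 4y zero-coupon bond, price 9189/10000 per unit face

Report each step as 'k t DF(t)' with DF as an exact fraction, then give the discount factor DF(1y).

1 1 1967/2000
2 2 2433/2500
3 3 9557/10000
4 4 9189/10000
DF(1y) = 1967/2000 ≈ 0.983500

step 1 [1y] zero: DF = P = 1967/2000 ≈ 0.983500
step 2 [2y] bond c/1=1/100: DF=(992767/1000000 − 1/100·(0.983500))/(1+1/100) = 2433/2500 ≈ 0.973200
step 3 [3y] bond c/1=11/400: DF=(1035791/1000000 − 11/400·(0.983500+0.973200))/(1+11/400) = 9557/10000 ≈ 0.955700
step 4 [4y] zero: DF = P = 9189/10000 ≈ 0.918900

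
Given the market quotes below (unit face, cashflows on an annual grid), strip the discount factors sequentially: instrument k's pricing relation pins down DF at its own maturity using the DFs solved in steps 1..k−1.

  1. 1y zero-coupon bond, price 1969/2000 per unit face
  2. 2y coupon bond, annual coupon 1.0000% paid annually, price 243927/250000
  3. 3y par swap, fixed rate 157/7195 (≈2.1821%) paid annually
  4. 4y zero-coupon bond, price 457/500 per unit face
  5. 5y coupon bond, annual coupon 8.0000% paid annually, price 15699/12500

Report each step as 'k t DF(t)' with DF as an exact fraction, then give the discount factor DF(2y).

1 1 1969/2000
2 2 9563/10000
3 3 2343/2500
4 4 457/500
5 5 441/500
DF(2y) = 9563/10000 ≈ 0.956300

step 1 [1y] zero: DF = P = 1969/2000 ≈ 0.984500
step 2 [2y] bond c/1=1/100: DF=(243927/250000 − 1/100·(0.984500))/(1+1/100) = 9563/10000 ≈ 0.956300
step 3 [3y] swap r/1=157/7195: DF=(1 − 157/7195·(0.984500+0.956300))/(1+157/7195) = 2343/2500 ≈ 0.937200
step 4 [4y] zero: DF = P = 457/500 ≈ 0.914000
step 5 [5y] bond c/1=2/25: DF=(15699/12500 − 2/25·(0.984500+0.956300+0.937200+0.914000))/(1+2/25) = 441/500 ≈ 0.882000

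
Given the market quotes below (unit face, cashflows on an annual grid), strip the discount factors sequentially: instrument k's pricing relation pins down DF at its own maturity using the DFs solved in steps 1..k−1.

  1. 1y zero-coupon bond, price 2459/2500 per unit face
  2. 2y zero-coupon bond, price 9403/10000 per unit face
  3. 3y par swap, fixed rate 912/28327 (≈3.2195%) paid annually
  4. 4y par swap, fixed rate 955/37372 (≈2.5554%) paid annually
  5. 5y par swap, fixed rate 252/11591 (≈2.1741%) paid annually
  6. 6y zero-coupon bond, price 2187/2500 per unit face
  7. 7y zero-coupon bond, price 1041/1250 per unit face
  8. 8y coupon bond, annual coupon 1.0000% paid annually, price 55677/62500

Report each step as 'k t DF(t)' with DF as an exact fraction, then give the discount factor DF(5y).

step 1 [1y] zero: DF = P = 2459/2500 ≈ 0.983600
step 2 [2y] zero: DF = P = 9403/10000 ≈ 0.940300
step 3 [3y] swap r/1=912/28327: DF=(1 − 912/28327·(0.983600+0.940300))/(1+912/28327) = 568/625 ≈ 0.908800
step 4 [4y] swap r/1=955/37372: DF=(1 − 955/37372·(0.983600+0.940300+0.908800))/(1+955/37372) = 1809/2000 ≈ 0.904500
step 5 [5y] swap r/1=252/11591: DF=(1 − 252/11591·(0.983600+0.940300+0.908800+0.904500))/(1+252/11591) = 562/625 ≈ 0.899200
step 6 [6y] zero: DF = P = 2187/2500 ≈ 0.874800
step 7 [7y] zero: DF = P = 1041/1250 ≈ 0.832800
step 8 [8y] bond c/1=1/100: DF=(55677/62500 − 1/100·(0.983600+0.940300+0.908800+0.904500+0.899200+0.874800+0.832800))/(1+1/100) = 512/625 ≈ 0.819200

1 1 2459/2500
2 2 9403/10000
3 3 568/625
4 4 1809/2000
5 5 562/625
6 6 2187/2500
7 7 1041/1250
8 8 512/625
DF(5y) = 562/625 ≈ 0.899200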